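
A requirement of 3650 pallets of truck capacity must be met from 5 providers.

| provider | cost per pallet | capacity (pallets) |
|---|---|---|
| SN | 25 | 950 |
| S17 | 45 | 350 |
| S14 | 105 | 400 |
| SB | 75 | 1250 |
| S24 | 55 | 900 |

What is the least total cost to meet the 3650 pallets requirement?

Cheapest first:
Take 950 from SN at 25 → need 2700 more.
S17 (45): use full 350 → 2350 pallets to go.
S24 at 55: take all 900 pallets → 1450 still needed.
Take 1250 from SB at 75 → need 200 more.
S14 at 105: take 200 of its 400 → requirement met.
Cost = 950×25 + 350×45 + 900×55 + 1250×75 + 200×105 = 203750.

203750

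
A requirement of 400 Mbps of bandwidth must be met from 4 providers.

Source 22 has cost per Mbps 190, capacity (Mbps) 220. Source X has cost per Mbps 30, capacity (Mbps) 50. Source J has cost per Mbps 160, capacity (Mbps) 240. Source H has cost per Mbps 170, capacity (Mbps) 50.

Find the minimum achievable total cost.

Cheapest first:
Source X (30): use full 50 → 350 Mbps to go.
Source J (160): use full 240 → 110 Mbps to go.
Take 50 from Source H at 170 → need 60 more.
Take 60 from Source 22 at 190 to finish.
Cost = 50×30 + 240×160 + 50×170 + 60×190 = 59800.

59800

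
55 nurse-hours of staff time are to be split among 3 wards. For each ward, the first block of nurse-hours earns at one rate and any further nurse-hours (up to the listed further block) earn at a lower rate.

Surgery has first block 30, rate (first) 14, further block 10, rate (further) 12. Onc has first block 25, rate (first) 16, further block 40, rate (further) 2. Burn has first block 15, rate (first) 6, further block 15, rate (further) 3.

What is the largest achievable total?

820

Treat each block as its own option and order by rate: Onc/T1 16 > Surgery/T1 14 > Surgery/T2 12 > Burn/T1 6 > Burn/T2 3 > Onc/T2 2.
Fill Onc T1 block (25 at 16) — 30 left.
Surgery/T1 (14): +30 — 0 left.
Total = 16×25 + 14×30 = 820.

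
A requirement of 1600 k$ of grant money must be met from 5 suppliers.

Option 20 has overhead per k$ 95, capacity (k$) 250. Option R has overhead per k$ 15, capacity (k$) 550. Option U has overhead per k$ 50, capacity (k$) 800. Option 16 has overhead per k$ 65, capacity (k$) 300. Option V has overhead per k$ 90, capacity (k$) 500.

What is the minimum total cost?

64500

Use suppliers in increasing cost order.
Option R (15): use full 550 → 1050 k$ to go.
Option U at 50: take all 800 k$ → 250 still needed.
Option 16 at 65: take 250 of its 300 → requirement met.
Option V, Option 20: unused.
Cost = 550×15 + 800×50 + 250×65 = 64500.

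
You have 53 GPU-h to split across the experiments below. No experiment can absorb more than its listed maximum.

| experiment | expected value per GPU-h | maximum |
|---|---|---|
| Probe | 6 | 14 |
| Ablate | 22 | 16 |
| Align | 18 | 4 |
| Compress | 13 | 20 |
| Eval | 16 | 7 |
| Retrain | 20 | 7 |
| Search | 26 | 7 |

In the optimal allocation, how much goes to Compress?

12

Highest expected value per GPU-h first: Search 26 > Ablate 22 > Retrain 20 > Align 18 > Eval 16 > Compress 13 > Probe 6.
Give Search 7 to hit its cap of 7 ; 46 left.
Give Ablate 16 to hit its cap of 16 ; 30 left.
Retrain: +7 to 7 (cap) ; 23 left.
Align: +4 to 4 (cap) ; 19 left.
Eval: +7 to 7 (cap) ; 12 left.
Compress has room for 20 but only 12 remain, so it gets 12.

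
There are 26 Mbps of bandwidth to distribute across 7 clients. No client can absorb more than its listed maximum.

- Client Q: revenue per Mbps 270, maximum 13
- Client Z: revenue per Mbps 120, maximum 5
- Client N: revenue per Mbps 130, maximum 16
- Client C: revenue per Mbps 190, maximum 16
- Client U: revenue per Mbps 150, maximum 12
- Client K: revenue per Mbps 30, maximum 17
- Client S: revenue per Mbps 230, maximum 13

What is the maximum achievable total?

6500

Rank by revenue per Mbps: Client Q 270 > Client S 230 > Client C 190 > Client U 150 > Client N 130 > Client Z 120 > Client K 30.
Give Client Q 13 to hit its cap of 13 — 13 left.
Give Client S 13 to hit its cap of 13 — 0 left.
Total = 270×13 + 230×13 = 6500.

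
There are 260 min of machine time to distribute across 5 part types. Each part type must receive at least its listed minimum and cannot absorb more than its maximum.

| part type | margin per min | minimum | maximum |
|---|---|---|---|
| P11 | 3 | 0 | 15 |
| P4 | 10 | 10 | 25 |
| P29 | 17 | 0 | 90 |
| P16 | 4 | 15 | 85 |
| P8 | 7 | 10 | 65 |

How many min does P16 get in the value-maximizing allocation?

Meeting every minimum uses 0+10+0+15+10 = 35 min, leaving 225.
Highest margin per min first: P29 17 > P4 10 > P8 7 > P16 4 > P11 3.
P29: +90 to 90 (cap) — 135 left.
P4 takes 15 more to reach its cap of 25 — 120 left.
P8: +55 to 65 (cap) — 65 left.
Only 65 left; P16 takes them to reach 80.

80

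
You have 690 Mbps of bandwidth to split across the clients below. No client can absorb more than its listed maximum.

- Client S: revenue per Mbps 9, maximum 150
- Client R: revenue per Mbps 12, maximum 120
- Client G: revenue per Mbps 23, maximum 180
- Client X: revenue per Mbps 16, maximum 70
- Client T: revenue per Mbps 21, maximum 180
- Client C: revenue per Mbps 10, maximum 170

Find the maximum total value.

11880

Rank by revenue per Mbps: Client G 23 > Client T 21 > Client X 16 > Client R 12 > Client C 10 > Client S 9.
Give Client G 180 to hit its cap of 180 → 510 left.
Give Client T 180 to hit its cap of 180 → 330 left.
Client X: +70 to 70 (cap) → 260 left.
Client R takes 120 to reach its cap of 120 → 140 left.
Client C has room for 170 but only 140 remain, so it gets 140.
Total = 12×120 + 23×180 + 16×70 + 21×180 + 10×140 = 11880.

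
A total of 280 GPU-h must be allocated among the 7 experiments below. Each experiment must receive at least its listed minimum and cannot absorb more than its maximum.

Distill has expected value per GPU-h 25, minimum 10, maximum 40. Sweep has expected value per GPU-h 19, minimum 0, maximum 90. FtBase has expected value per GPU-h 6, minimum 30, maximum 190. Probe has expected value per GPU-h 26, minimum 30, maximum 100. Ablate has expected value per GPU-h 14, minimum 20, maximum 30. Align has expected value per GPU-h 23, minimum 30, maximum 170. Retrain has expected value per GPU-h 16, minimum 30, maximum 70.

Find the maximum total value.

Meeting every minimum uses 10+0+30+30+20+30+30 = 150 GPU-h, leaving 130.
Order the experiments by expected value per GPU-h: Probe 26 > Distill 25 > Align 23 > Sweep 19 > Retrain 16 > Ablate 14 > FtBase 6.
Probe: +70 to 100 (cap) ; 60 left.
Distill: +30 to 40 (cap) ; 30 left.
Align has room for 140 more but only 30 remain, so it gets 60.
Total = 25×40 + 6×30 + 26×100 + 14×20 + 23×60 + 16×30 = 5920.

5920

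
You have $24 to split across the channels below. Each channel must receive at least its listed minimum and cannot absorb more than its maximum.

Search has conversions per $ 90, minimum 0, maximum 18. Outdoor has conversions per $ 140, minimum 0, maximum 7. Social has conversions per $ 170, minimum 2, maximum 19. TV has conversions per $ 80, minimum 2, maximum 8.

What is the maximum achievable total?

3810

Meeting every minimum uses 0+0+2+2 = 4 $, leaving 20.
Order the channels by conversions per $: Social 170 > Outdoor 140 > Search 90 > TV 80.
Social: +17 to 19 (cap) — 3 left.
Outdoor has room for 7 more but only 3 remain, so it gets 3.
Total = 140×3 + 170×19 + 80×2 = 3810.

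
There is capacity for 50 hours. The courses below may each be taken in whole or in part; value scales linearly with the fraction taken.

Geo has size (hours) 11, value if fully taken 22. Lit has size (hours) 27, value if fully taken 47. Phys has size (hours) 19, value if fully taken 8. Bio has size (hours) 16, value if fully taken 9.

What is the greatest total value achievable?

Rank by value-to-size ratio: Geo 22/11≈2, Lit 47/27≈1.74, Bio 9/16≈0.562, Phys 8/19≈0.421.
Take all of Geo (11 hours, value 22) ; 39 hours left.
All 27 hours of Lit fit (value 47) ; 12 remain.
12 hours left: a 12/16 share of Bio gives 9×12/16 = 6.75.
Total value = 75.75.

75.75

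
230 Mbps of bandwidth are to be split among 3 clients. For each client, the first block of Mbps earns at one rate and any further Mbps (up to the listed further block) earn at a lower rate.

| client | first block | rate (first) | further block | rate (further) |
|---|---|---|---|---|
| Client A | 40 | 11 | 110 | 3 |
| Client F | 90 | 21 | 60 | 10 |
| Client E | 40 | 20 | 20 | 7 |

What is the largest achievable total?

Treat each block as its own option and order by rate: Client F/first 21 > Client E/first 20 > Client A/first 11 > Client F/second 10 > Client E/second 7 > Client A/second 3.
Client F/first (21): +90 → 140 left.
Client E/first (20): +40 → 100 left.
Fill Client A first block (40 at 11) → 60 left.
Client F second at 10: fill all 60 → 0 left.
Total = 21×90 + 20×40 + 11×40 + 10×60 = 3730.

3730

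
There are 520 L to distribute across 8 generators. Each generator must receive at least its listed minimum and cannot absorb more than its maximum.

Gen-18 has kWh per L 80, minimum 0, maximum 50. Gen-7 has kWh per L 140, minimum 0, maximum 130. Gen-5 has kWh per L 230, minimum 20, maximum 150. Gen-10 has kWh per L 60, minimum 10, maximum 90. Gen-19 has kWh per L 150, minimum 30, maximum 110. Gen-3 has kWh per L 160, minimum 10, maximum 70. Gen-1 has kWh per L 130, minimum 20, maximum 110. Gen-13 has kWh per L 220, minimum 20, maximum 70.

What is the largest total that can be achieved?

Meeting every minimum uses 0+0+20+10+30+10+20+20 = 110 L, leaving 410.
Order the generators by kWh per L: Gen-5 230 > Gen-13 220 > Gen-3 160 > Gen-19 150 > Gen-7 140 > Gen-1 130 > Gen-18 80 > Gen-10 60.
Gen-5: +130 to 150 (cap) — 280 left.
Gen-13 takes 50 more to reach its cap of 70 — 230 left.
Give Gen-3 60 more to hit its cap of 70 — 170 left.
Gen-19: +80 to 110 (cap) — 90 left.
Gen-7 has room for 130 more but only 90 remain, so it gets 90.
Total = 140×90 + 230×150 + 60×10 + 150×110 + 160×70 + 130×20 + 220×70 = 93400.

93400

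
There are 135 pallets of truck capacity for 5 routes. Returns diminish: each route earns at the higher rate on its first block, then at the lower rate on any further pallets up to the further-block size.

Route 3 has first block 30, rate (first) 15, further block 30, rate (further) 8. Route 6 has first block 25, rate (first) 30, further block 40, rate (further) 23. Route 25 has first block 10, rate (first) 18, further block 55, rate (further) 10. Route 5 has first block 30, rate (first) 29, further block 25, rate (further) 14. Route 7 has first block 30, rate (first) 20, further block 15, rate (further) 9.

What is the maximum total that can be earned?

3320

Order all 10 blocks by rate: Route 6/first 30 > Route 5/first 29 > Route 6/second 23 > Route 7/first 20 > Route 25/first 18 > Route 3/first 15 > Route 5/second 14 > Route 25/second 10 > Route 7/second 9 > Route 3/second 8.
Route 6/first (30): +25 ; 110 left.
Route 5 first at 29: fill all 30 ; 80 left.
Route 6 second at 23: fill all 40 ; 40 left.
Route 7/first (20): +30 ; 10 left.
Fill Route 25 first block (10 at 18) ; 0 left.
Total = 30×25 + 29×30 + 23×40 + 20×30 + 18×10 = 3320.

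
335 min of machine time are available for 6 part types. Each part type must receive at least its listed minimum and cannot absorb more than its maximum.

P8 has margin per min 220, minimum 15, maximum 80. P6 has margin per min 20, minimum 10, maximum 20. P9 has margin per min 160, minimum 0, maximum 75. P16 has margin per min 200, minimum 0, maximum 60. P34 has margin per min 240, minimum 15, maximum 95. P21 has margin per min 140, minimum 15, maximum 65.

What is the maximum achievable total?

66700

Meeting every minimum uses 15+10+0+0+15+15 = 55 min, leaving 280.
Highest margin per min first: P34 240 > P8 220 > P16 200 > P9 160 > P21 140 > P6 20.
P34: +80 to 95 (cap) — 200 left.
P8 takes 65 more to reach its cap of 80 — 135 left.
P16: +60 to 60 (cap) — 75 left.
Give P9 75 more to hit its cap of 75 — 0 left.
Total = 220×80 + 20×10 + 160×75 + 200×60 + 240×95 + 140×15 = 66700.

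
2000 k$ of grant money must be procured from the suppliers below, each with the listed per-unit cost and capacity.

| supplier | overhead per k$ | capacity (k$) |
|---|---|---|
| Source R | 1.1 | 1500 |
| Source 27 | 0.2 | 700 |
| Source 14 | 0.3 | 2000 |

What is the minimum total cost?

Use suppliers in increasing cost order.
Take 700 from Source 27 at 0.2 ; need 1300 more.
Source 14 at 0.3: take 1300 of its 2000 ; requirement met.
Source R: unused.
Cost = 700×0.2 + 1300×0.3 = 530.

530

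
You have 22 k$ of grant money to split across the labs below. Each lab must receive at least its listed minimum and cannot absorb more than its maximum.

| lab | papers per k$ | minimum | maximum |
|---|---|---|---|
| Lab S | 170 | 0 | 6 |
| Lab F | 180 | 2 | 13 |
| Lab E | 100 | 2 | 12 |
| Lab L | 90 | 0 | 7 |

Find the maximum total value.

3660

Meeting every minimum uses 0+2+2+0 = 4 k$, leaving 18.
Order the labs by papers per k$: Lab F 180 > Lab S 170 > Lab E 100 > Lab L 90.
Give Lab F 11 more to hit its cap of 13 — 7 left.
Lab S takes 6 more to reach its cap of 6 — 1 left.
Lab E has room for 10 more but only 1 remain, so it gets 3.
Total = 170×6 + 180×13 + 100×3 = 3660.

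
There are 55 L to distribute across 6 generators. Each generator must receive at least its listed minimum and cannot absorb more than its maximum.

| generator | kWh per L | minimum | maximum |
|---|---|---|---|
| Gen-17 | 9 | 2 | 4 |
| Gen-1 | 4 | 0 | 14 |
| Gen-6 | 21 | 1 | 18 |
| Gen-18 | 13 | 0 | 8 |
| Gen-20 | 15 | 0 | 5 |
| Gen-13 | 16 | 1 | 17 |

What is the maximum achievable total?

Meeting every minimum uses 2+0+1+0+0+1 = 4 L, leaving 51.
Rank by kWh per L: Gen-6 21 > Gen-13 16 > Gen-20 15 > Gen-18 13 > Gen-17 9 > Gen-1 4.
Gen-6 takes 17 more to reach its cap of 18 — 34 left.
Gen-13 takes 16 more to reach its cap of 17 — 18 left.
Give Gen-20 5 more to hit its cap of 5 — 13 left.
Gen-18: +8 to 8 (cap) — 5 left.
Gen-17: +2 to 4 (cap) — 3 left.
Gen-1: +3 (room for 14) → 3. Pool exhausted.
Total = 9×4 + 4×3 + 21×18 + 13×8 + 15×5 + 16×17 = 877.

877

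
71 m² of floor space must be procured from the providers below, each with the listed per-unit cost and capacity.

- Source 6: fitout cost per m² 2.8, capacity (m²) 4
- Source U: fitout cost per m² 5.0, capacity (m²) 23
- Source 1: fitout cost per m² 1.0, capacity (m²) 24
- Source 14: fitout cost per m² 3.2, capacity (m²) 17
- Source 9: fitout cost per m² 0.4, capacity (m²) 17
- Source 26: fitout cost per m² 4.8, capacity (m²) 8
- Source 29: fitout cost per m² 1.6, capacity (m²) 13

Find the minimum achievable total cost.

104.4

Fill from the cheapest provider first.
Source 9 (0.4): use full 17 — 54 m² to go.
Take 24 from Source 1 at 1.0 — need 30 more.
Source 29 at 1.6: take all 13 m² — 17 still needed.
Source 6 (2.8): use full 4 — 13 m² to go.
Source 14 at 3.2: take 13 of its 17 — requirement met.
Source 26, Source U: unused.
Cost = 17×0.4 + 24×1.0 + 13×1.6 + 4×2.8 + 13×3.2 = 104.4.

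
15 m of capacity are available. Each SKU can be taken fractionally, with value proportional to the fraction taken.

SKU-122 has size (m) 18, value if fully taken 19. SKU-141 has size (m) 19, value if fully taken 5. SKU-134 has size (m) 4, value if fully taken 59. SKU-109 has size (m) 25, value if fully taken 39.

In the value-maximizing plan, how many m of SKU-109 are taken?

11

Sort by value density: SKU-134 59/4≈14.8, SKU-109 39/25≈1.56, SKU-122 19/18≈1.06, SKU-141 5/19≈0.263.
All 4 m of SKU-134 fit (value 59) → 11 remain.
11 m left: a 11/25 share of SKU-109 gives 39×11/25 = 17.16.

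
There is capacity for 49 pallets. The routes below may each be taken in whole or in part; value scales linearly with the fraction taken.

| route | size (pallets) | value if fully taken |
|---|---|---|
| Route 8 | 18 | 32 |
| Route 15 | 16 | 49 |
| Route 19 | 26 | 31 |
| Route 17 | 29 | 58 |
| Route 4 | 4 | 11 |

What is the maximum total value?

Sort by value density: Route 15 49/16≈3.06, Route 4 11/4≈2.75, Route 17 58/29≈2, Route 8 32/18≈1.78, Route 19 31/26≈1.19.
Route 15: take in full, 16 pallets for value 49 — 33 left.
Take all of Route 4 (4 pallets, value 11) — 29 pallets left.
Route 17: take in full, 29 pallets for value 58 — 0 left.
Total value = 118.

118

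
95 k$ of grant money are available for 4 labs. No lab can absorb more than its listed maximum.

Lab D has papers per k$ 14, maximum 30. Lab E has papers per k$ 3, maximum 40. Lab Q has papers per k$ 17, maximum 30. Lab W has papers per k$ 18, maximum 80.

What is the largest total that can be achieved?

1695

Rank by papers per k$: Lab W 18 > Lab Q 17 > Lab D 14 > Lab E 3.
Lab W takes 80 to reach its cap of 80 → 15 left.
Lab Q: +15 (room for 30) → 15. Pool exhausted.
Total = 17×15 + 18×80 = 1695.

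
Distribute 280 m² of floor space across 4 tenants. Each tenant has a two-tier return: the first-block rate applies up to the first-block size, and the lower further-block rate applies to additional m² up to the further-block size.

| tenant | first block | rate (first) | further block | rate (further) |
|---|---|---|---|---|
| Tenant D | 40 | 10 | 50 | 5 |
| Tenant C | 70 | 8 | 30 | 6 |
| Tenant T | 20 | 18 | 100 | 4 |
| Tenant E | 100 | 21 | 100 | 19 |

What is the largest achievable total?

Order all 8 blocks by rate: Tenant E/tier1 21 > Tenant E/tier2 19 > Tenant T/tier1 18 > Tenant D/tier1 10 > Tenant C/tier1 8 > Tenant C/tier2 6 > Tenant D/tier2 5 > Tenant T/tier2 4.
Tenant E/tier1 (21): +100 → 180 left.
Tenant E tier2 at 19: fill all 100 → 80 left.
Tenant T/tier1 (18): +20 → 60 left.
Fill Tenant D tier1 block (40 at 10) → 20 left.
20 remain; put them into Tenant C tier1 at 8.
Total = 21×100 + 19×100 + 18×20 + 10×40 + 8×20 = 4920.

4920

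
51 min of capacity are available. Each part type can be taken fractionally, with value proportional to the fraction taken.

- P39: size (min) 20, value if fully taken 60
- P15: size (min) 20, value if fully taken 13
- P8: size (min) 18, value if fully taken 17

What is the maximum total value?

85.45

Sort by value density: P39 60/20≈3, P8 17/18≈0.944, P15 13/20≈0.65.
All 20 min of P39 fit (value 60) ; 31 remain.
All 18 min of P8 fit (value 17) ; 13 remain.
13 min left: a 13/20 share of P15 gives 13×13/20 = 8.45.
Total value = 85.45.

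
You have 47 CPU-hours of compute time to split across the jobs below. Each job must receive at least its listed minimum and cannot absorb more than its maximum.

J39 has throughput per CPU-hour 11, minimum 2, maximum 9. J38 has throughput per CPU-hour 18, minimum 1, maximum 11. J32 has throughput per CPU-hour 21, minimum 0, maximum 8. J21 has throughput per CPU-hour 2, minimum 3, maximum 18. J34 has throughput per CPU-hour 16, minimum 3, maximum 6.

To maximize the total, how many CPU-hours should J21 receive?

Meeting every minimum uses 2+1+0+3+3 = 9 CPU-hours, leaving 38.
Highest throughput per CPU-hour first: J32 21 > J38 18 > J34 16 > J39 11 > J21 2.
J32: +8 to 8 (cap) → 30 left.
Give J38 10 more to hit its cap of 11 → 20 left.
J34: +3 to 6 (cap) → 17 left.
Give J39 7 more to hit its cap of 9 → 10 left.
J21 has room for 15 more but only 10 remain, so it gets 13.

13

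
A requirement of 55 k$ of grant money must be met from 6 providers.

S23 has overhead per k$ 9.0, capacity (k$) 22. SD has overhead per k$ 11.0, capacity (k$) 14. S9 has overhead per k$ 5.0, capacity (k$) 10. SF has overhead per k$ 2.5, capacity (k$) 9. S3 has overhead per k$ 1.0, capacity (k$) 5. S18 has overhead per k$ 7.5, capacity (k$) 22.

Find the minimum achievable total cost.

Fill from the cheapest provider first.
Take 5 from S3 at 1.0 → need 50 more.
SF at 2.5: take all 9 k$ → 41 still needed.
S9 at 5.0: take all 10 k$ → 31 still needed.
Take 22 from S18 at 7.5 → need 9 more.
S23 at 9.0: take 9 of its 22 → requirement met.
SD: unused.
Cost = 5×1.0 + 9×2.5 + 10×5.0 + 22×7.5 + 9×9.0 = 323.5.

323.5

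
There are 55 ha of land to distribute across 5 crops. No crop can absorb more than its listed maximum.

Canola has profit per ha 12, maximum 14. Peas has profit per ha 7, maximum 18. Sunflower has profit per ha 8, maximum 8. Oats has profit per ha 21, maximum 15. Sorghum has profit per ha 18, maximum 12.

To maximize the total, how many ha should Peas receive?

Rank by profit per ha: Oats 21 > Sorghum 18 > Canola 12 > Sunflower 8 > Peas 7.
Oats takes 15 to reach its cap of 15 — 40 left.
Sorghum takes 12 to reach its cap of 12 — 28 left.
Canola takes 14 to reach its cap of 14 — 14 left.
Sunflower takes 8 to reach its cap of 8 — 6 left.
Only 6 left; Peas takes them to reach 6.

6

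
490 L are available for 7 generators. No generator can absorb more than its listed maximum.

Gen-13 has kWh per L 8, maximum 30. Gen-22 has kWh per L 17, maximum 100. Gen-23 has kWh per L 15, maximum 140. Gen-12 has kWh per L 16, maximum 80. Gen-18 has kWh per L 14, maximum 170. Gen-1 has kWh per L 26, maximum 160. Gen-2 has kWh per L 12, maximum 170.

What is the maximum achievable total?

9380

Order the generators by kWh per L: Gen-1 26 > Gen-22 17 > Gen-12 16 > Gen-23 15 > Gen-18 14 > Gen-2 12 > Gen-13 8.
Gen-1: +160 to 160 (cap) ; 330 left.
Give Gen-22 100 to hit its cap of 100 ; 230 left.
Gen-12: +80 to 80 (cap) ; 150 left.
Gen-23 takes 140 to reach its cap of 140 ; 10 left.
Only 10 left; Gen-18 takes them to reach 10.
Total = 17×100 + 15×140 + 16×80 + 14×10 + 26×160 = 9380.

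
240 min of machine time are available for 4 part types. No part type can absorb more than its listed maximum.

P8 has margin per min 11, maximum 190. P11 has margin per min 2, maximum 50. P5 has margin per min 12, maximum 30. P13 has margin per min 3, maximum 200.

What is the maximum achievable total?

Rank by margin per min: P5 12 > P8 11 > P13 3 > P11 2.
P5 takes 30 to reach its cap of 30 ; 210 left.
P8: +190 to 190 (cap) ; 20 left.
P13: +20 (room for 200) → 20. Pool exhausted.
Total = 11×190 + 12×30 + 3×20 = 2510.

2510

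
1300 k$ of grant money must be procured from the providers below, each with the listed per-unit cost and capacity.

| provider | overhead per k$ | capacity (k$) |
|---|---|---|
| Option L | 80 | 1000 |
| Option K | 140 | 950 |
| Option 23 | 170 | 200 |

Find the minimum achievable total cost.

Cheapest first:
Option L (80): use full 1000 → 300 k$ to go.
Take 300 from Option K at 140 to finish.
Option 23: unused.
Cost = 1000×80 + 300×140 = 122000.

122000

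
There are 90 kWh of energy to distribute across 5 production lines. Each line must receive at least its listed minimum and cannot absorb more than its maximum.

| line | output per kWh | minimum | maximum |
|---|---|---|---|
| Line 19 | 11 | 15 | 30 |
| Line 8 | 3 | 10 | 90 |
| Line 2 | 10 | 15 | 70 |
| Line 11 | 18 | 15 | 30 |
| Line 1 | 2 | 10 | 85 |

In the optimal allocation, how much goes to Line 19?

25

Meeting every minimum uses 15+10+15+15+10 = 65 kWh, leaving 25.
Order the production lines by output per kWh: Line 11 18 > Line 19 11 > Line 2 10 > Line 8 3 > Line 1 2.
Give Line 11 15 more to hit its cap of 30 → 10 left.
Only 10 left; Line 19 takes them to reach 25.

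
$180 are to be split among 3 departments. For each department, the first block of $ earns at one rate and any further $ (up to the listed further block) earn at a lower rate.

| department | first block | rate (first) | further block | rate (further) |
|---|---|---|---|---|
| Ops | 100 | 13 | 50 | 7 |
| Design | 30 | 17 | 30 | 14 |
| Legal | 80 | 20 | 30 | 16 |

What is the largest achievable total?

Rank every tier by rate: Legal/T1 20 > Design/T1 17 > Legal/T2 16 > Design/T2 14 > Ops/T1 13 > Ops/T2 7.
Legal/T1 (20): +80 — 100 left.
Design T1 at 17: fill all 30 — 70 left.
Legal/T2 (16): +30 — 40 left.
Fill Design T2 block (30 at 14) — 10 left.
Ops/T1: +10 of 100 at 13; pool empty.
Total = 20×80 + 17×30 + 16×30 + 14×30 + 13×10 = 3140.

3140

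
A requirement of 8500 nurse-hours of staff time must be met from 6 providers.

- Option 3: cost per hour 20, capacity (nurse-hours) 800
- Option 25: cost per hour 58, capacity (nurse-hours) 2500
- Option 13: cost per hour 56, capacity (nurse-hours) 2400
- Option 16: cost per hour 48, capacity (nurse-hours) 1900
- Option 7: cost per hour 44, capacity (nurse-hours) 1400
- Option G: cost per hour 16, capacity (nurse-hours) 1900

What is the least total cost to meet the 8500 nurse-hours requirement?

Fill from the cheapest provider first.
Option G (16): use full 1900 ; 6600 nurse-hours to go.
Take 800 from Option 3 at 20 ; need 5800 more.
Take 1400 from Option 7 at 44 ; need 4400 more.
Option 16 at 48: take all 1900 nurse-hours ; 2500 still needed.
Option 13 (56): use full 2400 ; 100 nurse-hours to go.
Take 100 from Option 25 at 58 to finish.
Cost = 1900×16 + 800×20 + 1400×44 + 1900×48 + 2400×56 + 100×58 = 339400.

339400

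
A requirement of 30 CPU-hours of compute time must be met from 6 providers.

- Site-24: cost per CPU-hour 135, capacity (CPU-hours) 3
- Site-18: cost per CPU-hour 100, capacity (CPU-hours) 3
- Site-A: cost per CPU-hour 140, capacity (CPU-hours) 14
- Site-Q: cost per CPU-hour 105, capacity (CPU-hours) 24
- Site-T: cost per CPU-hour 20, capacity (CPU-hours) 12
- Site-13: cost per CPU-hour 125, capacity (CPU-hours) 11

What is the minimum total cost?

2115

Fill from the cheapest provider first.
Site-T at 20: take all 12 CPU-hours — 18 still needed.
Site-18 at 100: take all 3 CPU-hours — 15 still needed.
Site-Q at 105: take 15 of its 24 — requirement met.
Site-13, Site-24, Site-A: unused.
Cost = 12×20 + 3×100 + 15×105 = 2115.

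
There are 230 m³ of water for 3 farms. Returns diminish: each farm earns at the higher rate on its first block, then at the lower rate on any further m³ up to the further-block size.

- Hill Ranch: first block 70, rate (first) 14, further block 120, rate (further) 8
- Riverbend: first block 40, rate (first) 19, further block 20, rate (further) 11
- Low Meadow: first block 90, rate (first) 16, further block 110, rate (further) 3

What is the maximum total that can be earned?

3480

Rank every tier by rate: Riverbend/first 19 > Low Meadow/first 16 > Hill Ranch/first 14 > Riverbend/second 11 > Hill Ranch/second 8 > Low Meadow/second 3.
Riverbend/first (19): +40 — 190 left.
Fill Low Meadow first block (90 at 16) — 100 left.
Fill Hill Ranch first block (70 at 14) — 30 left.
Riverbend second at 11: fill all 20 — 10 left.
10 remain; put them into Hill Ranch second at 8.
Total = 19×40 + 16×90 + 14×70 + 11×20 + 8×10 = 3480.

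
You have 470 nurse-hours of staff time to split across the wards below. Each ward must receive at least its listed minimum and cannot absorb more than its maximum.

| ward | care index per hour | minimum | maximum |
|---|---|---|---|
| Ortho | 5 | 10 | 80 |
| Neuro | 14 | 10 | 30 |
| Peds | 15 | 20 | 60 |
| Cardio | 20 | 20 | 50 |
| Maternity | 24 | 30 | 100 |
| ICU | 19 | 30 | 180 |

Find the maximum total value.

8390

Meeting every minimum uses 10+10+20+20+30+30 = 120 nurse-hours, leaving 350.
Rank by care index per hour: Maternity 24 > Cardio 20 > ICU 19 > Peds 15 > Neuro 14 > Ortho 5.
Maternity takes 70 more to reach its cap of 100 — 280 left.
Give Cardio 30 more to hit its cap of 50 — 250 left.
Give ICU 150 more to hit its cap of 180 — 100 left.
Peds: +40 to 60 (cap) — 60 left.
Give Neuro 20 more to hit its cap of 30 — 40 left.
Only 40 left; Ortho takes them to reach 50.
Total = 5×50 + 14×30 + 15×60 + 20×50 + 24×100 + 19×180 = 8390.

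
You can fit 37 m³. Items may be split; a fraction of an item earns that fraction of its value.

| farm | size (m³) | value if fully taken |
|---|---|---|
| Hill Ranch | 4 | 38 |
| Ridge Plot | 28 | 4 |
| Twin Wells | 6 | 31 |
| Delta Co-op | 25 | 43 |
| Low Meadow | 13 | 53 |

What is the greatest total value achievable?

Sort by value density: Hill Ranch 38/4≈9.5, Twin Wells 31/6≈5.17, Low Meadow 53/13≈4.08, Delta Co-op 43/25≈1.72, Ridge Plot 4/28≈0.143.
Take all of Hill Ranch (4 m³, value 38) — 33 m³ left.
Take all of Twin Wells (6 m³, value 31) — 27 m³ left.
Take all of Low Meadow (13 m³, value 53) — 14 m³ left.
Only 14 m³ remain; take 14/25 of Delta Co-op for value 43×14/25 = 24.08.
Total value = 146.08.

146.08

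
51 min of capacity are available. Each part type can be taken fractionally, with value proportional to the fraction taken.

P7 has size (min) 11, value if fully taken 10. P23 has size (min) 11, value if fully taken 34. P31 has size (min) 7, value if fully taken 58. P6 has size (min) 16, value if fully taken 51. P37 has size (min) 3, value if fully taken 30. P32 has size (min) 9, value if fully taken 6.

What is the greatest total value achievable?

Sort by value density: P37 30/3≈10, P31 58/7≈8.29, P6 51/16≈3.19, P23 34/11≈3.09, P7 10/11≈0.909, P32 6/9≈0.667.
P37: take in full, 3 min for value 30 ; 48 left.
All 7 min of P31 fit (value 58) ; 41 remain.
Take all of P6 (16 min, value 51) ; 25 min left.
P23: take in full, 11 min for value 34 ; 14 left.
All 11 min of P7 fit (value 10) ; 3 remain.
Only 3 min remain; take 3/9 of P32 for value 6×3/9 = 2.
Total value = 185.

185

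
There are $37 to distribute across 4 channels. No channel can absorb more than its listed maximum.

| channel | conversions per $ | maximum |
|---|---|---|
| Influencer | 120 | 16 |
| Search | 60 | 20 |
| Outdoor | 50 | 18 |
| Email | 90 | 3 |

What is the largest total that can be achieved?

3270

Order the channels by conversions per $: Influencer 120 > Email 90 > Search 60 > Outdoor 50.
Influencer takes 16 to reach its cap of 16 — 21 left.
Give Email 3 to hit its cap of 3 — 18 left.
Search has room for 20 but only 18 remain, so it gets 18.
Total = 120×16 + 60×18 + 90×3 = 3270.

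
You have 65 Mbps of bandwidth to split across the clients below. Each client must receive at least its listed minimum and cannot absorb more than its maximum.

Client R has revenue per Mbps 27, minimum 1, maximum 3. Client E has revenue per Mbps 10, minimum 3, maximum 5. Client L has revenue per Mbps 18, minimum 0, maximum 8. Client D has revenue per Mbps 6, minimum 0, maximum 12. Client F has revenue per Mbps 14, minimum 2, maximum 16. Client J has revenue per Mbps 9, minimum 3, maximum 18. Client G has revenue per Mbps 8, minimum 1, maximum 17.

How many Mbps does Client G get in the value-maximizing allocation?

Meeting every minimum uses 1+3+0+0+2+3+1 = 10 Mbps, leaving 55.
Highest revenue per Mbps first: Client R 27 > Client L 18 > Client F 14 > Client E 10 > Client J 9 > Client G 8 > Client D 6.
Client R: +2 to 3 (cap) → 53 left.
Give Client L 8 more to hit its cap of 8 → 45 left.
Client F: +14 to 16 (cap) → 31 left.
Give Client E 2 more to hit its cap of 5 → 29 left.
Client J: +15 to 18 (cap) → 14 left.
Client G has room for 16 more but only 14 remain, so it gets 15.

15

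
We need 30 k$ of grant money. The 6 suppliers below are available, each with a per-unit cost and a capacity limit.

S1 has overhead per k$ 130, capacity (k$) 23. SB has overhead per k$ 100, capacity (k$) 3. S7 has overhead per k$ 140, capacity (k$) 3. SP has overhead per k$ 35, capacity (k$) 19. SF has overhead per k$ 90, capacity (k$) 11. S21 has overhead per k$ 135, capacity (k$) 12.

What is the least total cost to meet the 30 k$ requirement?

Use suppliers in increasing cost order.
SP (35): use full 19 ; 11 k$ to go.
Take 11 from SF at 90 ; need 0 more.
SB, S1, S21, S7: unused.
Cost = 19×35 + 11×90 = 1655.

1655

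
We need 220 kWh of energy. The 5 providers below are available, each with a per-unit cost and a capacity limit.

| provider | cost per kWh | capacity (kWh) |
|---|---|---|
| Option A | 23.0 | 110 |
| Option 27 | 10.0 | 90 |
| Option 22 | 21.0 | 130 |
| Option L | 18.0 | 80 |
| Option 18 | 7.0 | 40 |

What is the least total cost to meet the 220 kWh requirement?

2830

Fill from the cheapest provider first.
Option 18 at 7.0: take all 40 kWh → 180 still needed.
Option 27 at 10.0: take all 90 kWh → 90 still needed.
Take 80 from Option L at 18.0 → need 10 more.
Take 10 from Option 22 at 21.0 to finish.
Option A: unused.
Cost = 40×7.0 + 90×10.0 + 80×18.0 + 10×21.0 = 2830.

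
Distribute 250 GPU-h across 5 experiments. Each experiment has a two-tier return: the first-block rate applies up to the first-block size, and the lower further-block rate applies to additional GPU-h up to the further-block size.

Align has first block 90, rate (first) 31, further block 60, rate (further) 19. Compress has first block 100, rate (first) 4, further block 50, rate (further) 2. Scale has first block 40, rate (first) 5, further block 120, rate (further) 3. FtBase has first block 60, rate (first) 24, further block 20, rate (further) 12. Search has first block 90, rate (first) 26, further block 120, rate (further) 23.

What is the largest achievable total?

Treat each block as its own option and order by rate: Align/first 31 > Search/first 26 > FtBase/first 24 > Search/second 23 > Align/second 19 > FtBase/second 12 > Scale/first 5 > Compress/first 4 > Scale/second 3 > Compress/second 2.
Align first at 31: fill all 90 → 160 left.
Search/first (26): +90 → 70 left.
FtBase/first (24): +60 → 10 left.
Search second at 23: only 10 left, fill 10.
Total = 31×90 + 26×90 + 24×60 + 23×10 = 6800.

6800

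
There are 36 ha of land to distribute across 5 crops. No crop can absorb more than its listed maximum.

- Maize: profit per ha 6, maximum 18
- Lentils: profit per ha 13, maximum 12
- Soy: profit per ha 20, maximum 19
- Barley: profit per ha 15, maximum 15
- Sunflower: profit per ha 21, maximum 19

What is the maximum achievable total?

Rank by profit per ha: Sunflower 21 > Soy 20 > Barley 15 > Lentils 13 > Maize 6.
Give Sunflower 19 to hit its cap of 19 ; 17 left.
Only 17 left; Soy takes them to reach 17.
Total = 20×17 + 21×19 = 739.

739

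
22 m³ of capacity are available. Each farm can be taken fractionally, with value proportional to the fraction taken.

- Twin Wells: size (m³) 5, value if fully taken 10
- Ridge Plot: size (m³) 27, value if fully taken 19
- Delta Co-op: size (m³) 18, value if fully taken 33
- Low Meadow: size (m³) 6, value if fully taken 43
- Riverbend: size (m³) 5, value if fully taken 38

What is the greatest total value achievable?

Rank by value-to-size ratio: Riverbend 38/5≈7.6, Low Meadow 43/6≈7.17, Twin Wells 10/5≈2, Delta Co-op 33/18≈1.83, Ridge Plot 19/27≈0.704.
Take all of Riverbend (5 m³, value 38) ; 17 m³ left.
Low Meadow: take in full, 6 m³ for value 43 ; 11 left.
Twin Wells: take in full, 5 m³ for value 10 ; 6 left.
Only 6 m³ remain; take 6/18 of Delta Co-op for value 33×6/18 = 11.
Total value = 102.

102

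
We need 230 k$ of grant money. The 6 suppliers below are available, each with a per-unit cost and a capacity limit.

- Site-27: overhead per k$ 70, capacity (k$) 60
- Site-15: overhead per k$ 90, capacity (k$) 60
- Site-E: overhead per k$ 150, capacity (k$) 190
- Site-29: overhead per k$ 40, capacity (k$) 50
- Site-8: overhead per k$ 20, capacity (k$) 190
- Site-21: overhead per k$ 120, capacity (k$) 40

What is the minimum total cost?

Fill from the cheapest supplier first.
Take 190 from Site-8 at 20 — need 40 more.
Take 40 from Site-29 at 40 to finish.
Site-27, Site-15, Site-21, Site-E: unused.
Cost = 190×20 + 40×40 = 5400.

5400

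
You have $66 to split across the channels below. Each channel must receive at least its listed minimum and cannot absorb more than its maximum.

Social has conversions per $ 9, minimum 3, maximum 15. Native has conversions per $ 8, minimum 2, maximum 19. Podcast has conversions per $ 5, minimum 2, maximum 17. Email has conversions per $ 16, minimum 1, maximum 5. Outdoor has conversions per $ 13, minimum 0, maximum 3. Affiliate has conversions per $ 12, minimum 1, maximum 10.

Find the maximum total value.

596

Meeting every minimum uses 3+2+2+1+0+1 = 9 $, leaving 57.
Highest conversions per $ first: Email 16 > Outdoor 13 > Affiliate 12 > Social 9 > Native 8 > Podcast 5.
Email takes 4 more to reach its cap of 5 → 53 left.
Outdoor takes 3 more to reach its cap of 3 → 50 left.
Affiliate takes 9 more to reach its cap of 10 → 41 left.
Give Social 12 more to hit its cap of 15 → 29 left.
Give Native 17 more to hit its cap of 19 → 12 left.
Podcast has room for 15 more but only 12 remain, so it gets 14.
Total = 9×15 + 8×19 + 5×14 + 16×5 + 13×3 + 12×10 = 596.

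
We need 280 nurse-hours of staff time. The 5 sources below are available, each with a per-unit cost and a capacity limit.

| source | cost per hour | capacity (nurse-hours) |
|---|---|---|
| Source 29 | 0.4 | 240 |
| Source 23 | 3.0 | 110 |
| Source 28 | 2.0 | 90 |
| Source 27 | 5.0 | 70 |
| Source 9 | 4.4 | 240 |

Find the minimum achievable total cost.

176

Use sources in increasing cost order.
Source 29 (0.4): use full 240 → 40 nurse-hours to go.
Take 40 from Source 28 at 2.0 to finish.
Source 23, Source 9, Source 27: unused.
Cost = 240×0.4 + 40×2.0 = 176.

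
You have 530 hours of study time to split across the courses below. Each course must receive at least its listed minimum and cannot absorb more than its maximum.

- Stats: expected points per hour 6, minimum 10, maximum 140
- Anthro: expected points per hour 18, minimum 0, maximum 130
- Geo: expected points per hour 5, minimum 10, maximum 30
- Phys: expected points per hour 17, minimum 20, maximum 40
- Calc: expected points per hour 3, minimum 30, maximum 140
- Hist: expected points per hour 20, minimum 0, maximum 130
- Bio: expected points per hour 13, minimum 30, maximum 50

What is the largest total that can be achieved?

7250

Meeting every minimum uses 10+0+10+20+30+0+30 = 100 hours, leaving 430.
Order the courses by expected points per hour: Hist 20 > Anthro 18 > Phys 17 > Bio 13 > Stats 6 > Geo 5 > Calc 3.
Give Hist 130 more to hit its cap of 130 — 300 left.
Give Anthro 130 more to hit its cap of 130 — 170 left.
Phys: +20 to 40 (cap) — 150 left.
Give Bio 20 more to hit its cap of 50 — 130 left.
Stats: +130 to 140 (cap) — 0 left.
Total = 6×140 + 18×130 + 5×10 + 17×40 + 3×30 + 20×130 + 13×50 = 7250.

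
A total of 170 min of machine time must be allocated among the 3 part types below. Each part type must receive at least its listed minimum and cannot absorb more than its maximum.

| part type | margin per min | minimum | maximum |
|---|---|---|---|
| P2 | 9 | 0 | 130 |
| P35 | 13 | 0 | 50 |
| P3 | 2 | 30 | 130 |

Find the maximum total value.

Meeting every minimum uses 0+0+30 = 30 min, leaving 140.
Order the part types by margin per min: P35 13 > P2 9 > P3 2.
Give P35 50 more to hit its cap of 50 — 90 left.
P2: +90 (room for 130) → 90. Pool exhausted.
Total = 9×90 + 13×50 + 2×30 = 1520.

1520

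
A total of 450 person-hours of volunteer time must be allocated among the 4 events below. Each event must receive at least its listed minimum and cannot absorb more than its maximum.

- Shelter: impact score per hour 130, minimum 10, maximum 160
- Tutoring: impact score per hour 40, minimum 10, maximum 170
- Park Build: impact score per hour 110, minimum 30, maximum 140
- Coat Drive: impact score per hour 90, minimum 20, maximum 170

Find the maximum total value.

Meeting every minimum uses 10+10+30+20 = 70 person-hours, leaving 380.
Highest impact score per hour first: Shelter 130 > Park Build 110 > Coat Drive 90 > Tutoring 40.
Shelter: +150 to 160 (cap) → 230 left.
Park Build takes 110 more to reach its cap of 140 → 120 left.
Only 120 left; Coat Drive takes them to reach 140.
Total = 130×160 + 40×10 + 110×140 + 90×140 = 49200.

49200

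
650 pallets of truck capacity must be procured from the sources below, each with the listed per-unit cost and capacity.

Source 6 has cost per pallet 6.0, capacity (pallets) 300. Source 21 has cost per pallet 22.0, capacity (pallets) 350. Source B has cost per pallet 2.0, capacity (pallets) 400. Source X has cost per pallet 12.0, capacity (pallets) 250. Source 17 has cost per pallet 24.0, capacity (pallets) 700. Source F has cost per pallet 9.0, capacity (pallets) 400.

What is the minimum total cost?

Fill from the cheapest source first.
Source B at 2.0: take all 400 pallets ; 250 still needed.
Take 250 from Source 6 at 6.0 to finish.
Source F, Source X, Source 21, Source 17: unused.
Cost = 400×2.0 + 250×6.0 = 2300.

2300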